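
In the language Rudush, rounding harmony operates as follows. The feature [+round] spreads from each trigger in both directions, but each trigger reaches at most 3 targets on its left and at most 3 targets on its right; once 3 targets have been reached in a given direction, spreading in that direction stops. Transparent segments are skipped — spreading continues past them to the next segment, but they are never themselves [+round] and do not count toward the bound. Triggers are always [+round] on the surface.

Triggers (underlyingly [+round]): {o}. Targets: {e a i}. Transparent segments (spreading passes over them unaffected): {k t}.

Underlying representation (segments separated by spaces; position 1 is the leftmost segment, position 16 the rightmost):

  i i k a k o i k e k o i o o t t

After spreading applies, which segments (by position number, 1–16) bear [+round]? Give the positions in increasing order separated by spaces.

From /o/ at 6 rightward: 7 /i/ → [+round]; 8 /k/ transparent; 9 /e/ → [+round]; 10 /k/ transparent; 11 /o/ is itself a trigger — this domain ends here.
From /o/ at 6 leftward: 5 /k/ transparent; 4 /a/ → [+round]; 3 /k/ transparent; 2 /i/ → [+round]; 1 /i/ → [+round]; bound reached.
From /o/ at 11 rightward: 12 /i/ → [+round]; 13 /o/ is itself a trigger — this domain ends here.
From /o/ at 11 leftward: 10 /k/ transparent; 9 /e/ → [+round]; 8 /k/ transparent; 7 /i/ → [+round]; 6 /o/ is itself a trigger — this domain ends here.
From /o/ at 13 rightward: 14 /o/ is itself a trigger — this domain ends here.
From /o/ at 13 leftward: 12 /i/ → [+round]; 11 /o/ is itself a trigger — this domain ends here.
From /o/ at 14 rightward: 15 /t/ transparent; 16 /t/ transparent; word edge.
From /o/ at 14 leftward: 13 /o/ is itself a trigger — this domain ends here.

1 2 4 6 7 9 11 12 13 14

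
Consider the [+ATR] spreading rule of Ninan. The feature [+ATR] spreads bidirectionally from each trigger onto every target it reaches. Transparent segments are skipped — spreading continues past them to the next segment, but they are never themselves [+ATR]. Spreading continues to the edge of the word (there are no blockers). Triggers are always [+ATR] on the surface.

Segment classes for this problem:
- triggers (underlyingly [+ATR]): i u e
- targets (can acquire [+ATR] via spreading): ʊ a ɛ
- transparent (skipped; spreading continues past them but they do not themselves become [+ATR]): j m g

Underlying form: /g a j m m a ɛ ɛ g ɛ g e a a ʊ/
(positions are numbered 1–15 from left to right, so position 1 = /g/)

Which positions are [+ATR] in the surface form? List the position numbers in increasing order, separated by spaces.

From /e/ at 12 rightward: 13 /a/ → [+ATR]; 14 /a/ → [+ATR]; 15 /ʊ/ → [+ATR]; word edge.
From /e/ at 12 leftward: 11 /g/ transparent; 10 /ɛ/ → [+ATR]; 9 /g/ transparent; 8 /ɛ/ → [+ATR]; 7 /ɛ/ → [+ATR]; 6 /a/ → [+ATR]; 5 /m/ transparent; 4 /m/ transparent; 3 /j/ transparent; 2 /a/ → [+ATR]; 1 /g/ transparent; word edge.

2 6 7 8 10 12 13 14 15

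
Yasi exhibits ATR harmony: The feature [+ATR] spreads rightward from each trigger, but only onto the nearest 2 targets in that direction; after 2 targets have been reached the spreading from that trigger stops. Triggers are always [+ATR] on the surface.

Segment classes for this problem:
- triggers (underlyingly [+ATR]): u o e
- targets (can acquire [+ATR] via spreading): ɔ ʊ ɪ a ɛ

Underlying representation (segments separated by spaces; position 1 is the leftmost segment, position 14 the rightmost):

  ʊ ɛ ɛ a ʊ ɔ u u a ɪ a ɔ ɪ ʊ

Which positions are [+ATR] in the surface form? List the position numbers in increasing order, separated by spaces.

7 8 9 10

From /u/ at 7 rightward: 8 /u/ is itself a trigger — this domain ends here.
From /u/ at 8 rightward: 9 /a/ → [+ATR]; 10 /ɪ/ → [+ATR]; bound reached.
Targets with no active source: positions 1 2 3 4 5 6 11 12 13 14 stay [-ATR].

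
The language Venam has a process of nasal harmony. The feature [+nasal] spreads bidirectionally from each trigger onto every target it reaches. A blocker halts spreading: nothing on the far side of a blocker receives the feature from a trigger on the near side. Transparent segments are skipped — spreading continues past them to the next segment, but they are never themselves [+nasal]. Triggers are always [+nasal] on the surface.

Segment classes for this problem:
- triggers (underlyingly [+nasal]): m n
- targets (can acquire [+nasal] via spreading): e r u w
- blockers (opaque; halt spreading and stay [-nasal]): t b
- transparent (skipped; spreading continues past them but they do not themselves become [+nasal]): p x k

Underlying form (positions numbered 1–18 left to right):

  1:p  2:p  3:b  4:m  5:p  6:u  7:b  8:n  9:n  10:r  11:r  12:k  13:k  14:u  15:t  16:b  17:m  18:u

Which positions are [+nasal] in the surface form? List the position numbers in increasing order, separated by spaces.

From /m/ at 4 rightward: 5 /p/ transparent; 6 /u/ → [+nasal]; 7 /b/ blocks.
From /m/ at 4 leftward: 3 /b/ blocks.
From /n/ at 8 rightward: 9 /n/ is itself a trigger — this domain ends here.
From /n/ at 8 leftward: 7 /b/ blocks.
From /n/ at 9 rightward: 10 /r/ → [+nasal]; 11 /r/ → [+nasal]; 12 /k/ transparent; 13 /k/ transparent; 14 /u/ → [+nasal]; 15 /t/ blocks.
From /n/ at 9 leftward: 8 /n/ is itself a trigger — this domain ends here.
From /m/ at 17 rightward: 18 /u/ → [+nasal]; word edge.
From /m/ at 17 leftward: 16 /b/ blocks.

4 6 8 9 10 11 14 17 18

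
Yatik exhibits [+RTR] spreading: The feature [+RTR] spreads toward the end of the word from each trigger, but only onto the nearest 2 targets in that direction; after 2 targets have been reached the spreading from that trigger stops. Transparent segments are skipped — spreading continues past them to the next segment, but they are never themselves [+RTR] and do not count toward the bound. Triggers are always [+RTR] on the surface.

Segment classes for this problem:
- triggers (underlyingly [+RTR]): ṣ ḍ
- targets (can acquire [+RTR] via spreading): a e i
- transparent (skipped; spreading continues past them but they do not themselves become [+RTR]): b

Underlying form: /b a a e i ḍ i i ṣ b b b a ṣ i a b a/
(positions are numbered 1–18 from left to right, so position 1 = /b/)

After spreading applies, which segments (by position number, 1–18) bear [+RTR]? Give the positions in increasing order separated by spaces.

6 7 8 9 13 14 15 16

From /ḍ/ at 6 rightward: 7 /i/ → [+RTR]; 8 /i/ → [+RTR]; bound reached.
From /ṣ/ at 9 rightward: 10 /b/ transparent; 11 /b/ transparent; 12 /b/ transparent; 13 /a/ → [+RTR]; 14 /ṣ/ is itself a trigger — this domain ends here.
From /ṣ/ at 14 rightward: 15 /i/ → [+RTR]; 16 /a/ → [+RTR]; bound reached.
Targets with no active source: positions 2 3 4 5 18 stay [-emphatic].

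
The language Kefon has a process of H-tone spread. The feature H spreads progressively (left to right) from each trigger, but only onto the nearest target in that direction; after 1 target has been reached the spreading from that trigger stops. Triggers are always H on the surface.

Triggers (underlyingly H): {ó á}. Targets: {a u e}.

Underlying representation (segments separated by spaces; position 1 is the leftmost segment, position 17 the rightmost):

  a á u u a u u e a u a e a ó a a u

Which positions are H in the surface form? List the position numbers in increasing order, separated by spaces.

From /á/ at 2 rightward: 3 /u/ → H; bound reached.
From /ó/ at 14 rightward: 15 /a/ → H; bound reached.
Targets with no active source: positions 1 4 5 6 7 8 9 10 11 12 13 16 17 stay [-high tone].

2 3 14 15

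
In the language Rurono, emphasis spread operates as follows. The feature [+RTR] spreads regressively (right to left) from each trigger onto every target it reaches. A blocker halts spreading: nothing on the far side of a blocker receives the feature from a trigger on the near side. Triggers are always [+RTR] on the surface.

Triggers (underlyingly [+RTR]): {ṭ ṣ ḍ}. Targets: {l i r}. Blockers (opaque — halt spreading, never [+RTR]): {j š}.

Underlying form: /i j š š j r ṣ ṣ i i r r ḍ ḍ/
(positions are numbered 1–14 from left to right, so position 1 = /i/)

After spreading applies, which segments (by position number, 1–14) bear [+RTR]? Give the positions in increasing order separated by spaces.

6 7 8 9 10 11 12 13 14

From /ṣ/ at 7 leftward: 6 /r/ → [+RTR]; 5 /j/ blocks.
From /ṣ/ at 8 leftward: 7 /ṣ/ is itself a trigger — this domain ends here.
From /ḍ/ at 13 leftward: 12 /r/ → [+RTR]; 11 /r/ → [+RTR]; 10 /i/ → [+RTR]; 9 /i/ → [+RTR]; 8 /ṣ/ is itself a trigger — this domain ends here.
From /ḍ/ at 14 leftward: 13 /ḍ/ is itself a trigger — this domain ends here.
Target with no active source: position 1 stays [-emphatic].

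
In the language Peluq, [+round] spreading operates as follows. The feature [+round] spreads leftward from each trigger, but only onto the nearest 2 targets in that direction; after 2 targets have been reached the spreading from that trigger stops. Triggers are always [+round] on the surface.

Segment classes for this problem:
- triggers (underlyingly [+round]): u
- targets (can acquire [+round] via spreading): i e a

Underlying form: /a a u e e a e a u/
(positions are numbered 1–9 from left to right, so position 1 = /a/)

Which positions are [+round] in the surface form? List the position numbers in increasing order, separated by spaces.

From /u/ at 3 leftward: 2 /a/ → [+round]; 1 /a/ → [+round]; bound reached.
From /u/ at 9 leftward: 8 /a/ → [+round]; 7 /e/ → [+round]; bound reached.
Targets with no active source: positions 4 5 6 stay [-round].

1 2 3 7 8 9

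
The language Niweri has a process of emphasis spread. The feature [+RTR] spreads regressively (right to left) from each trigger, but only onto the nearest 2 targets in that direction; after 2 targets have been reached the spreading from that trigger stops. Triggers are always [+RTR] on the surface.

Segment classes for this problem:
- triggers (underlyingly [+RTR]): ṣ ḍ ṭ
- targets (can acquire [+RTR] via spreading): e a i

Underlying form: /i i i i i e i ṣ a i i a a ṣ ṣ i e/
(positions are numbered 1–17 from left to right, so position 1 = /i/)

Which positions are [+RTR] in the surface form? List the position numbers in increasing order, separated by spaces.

6 7 8 12 13 14 15

From /ṣ/ at 8 leftward: 7 /i/ → [+RTR]; 6 /e/ → [+RTR]; bound reached.
From /ṣ/ at 14 leftward: 13 /a/ → [+RTR]; 12 /a/ → [+RTR]; bound reached.
From /ṣ/ at 15 leftward: 14 /ṣ/ is itself a trigger — this domain ends here.
Targets with no active source: positions 1 2 3 4 5 9 10 11 16 17 stay [-emphatic].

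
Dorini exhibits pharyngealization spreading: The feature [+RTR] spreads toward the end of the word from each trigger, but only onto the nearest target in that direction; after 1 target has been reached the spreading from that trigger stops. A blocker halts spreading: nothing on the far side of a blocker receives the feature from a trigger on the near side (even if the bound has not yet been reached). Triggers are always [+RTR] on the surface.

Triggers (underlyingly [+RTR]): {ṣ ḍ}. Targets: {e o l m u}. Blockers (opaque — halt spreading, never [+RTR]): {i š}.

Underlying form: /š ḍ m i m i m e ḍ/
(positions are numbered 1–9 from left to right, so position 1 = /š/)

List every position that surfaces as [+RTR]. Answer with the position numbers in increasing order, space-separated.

From /ḍ/ at 2 rightward: 3 /m/ → [+RTR]; bound reached.
From /ḍ/ at 9 rightward: word edge.
Targets with no active source: positions 5 7 8 stay [-emphatic].

2 3 9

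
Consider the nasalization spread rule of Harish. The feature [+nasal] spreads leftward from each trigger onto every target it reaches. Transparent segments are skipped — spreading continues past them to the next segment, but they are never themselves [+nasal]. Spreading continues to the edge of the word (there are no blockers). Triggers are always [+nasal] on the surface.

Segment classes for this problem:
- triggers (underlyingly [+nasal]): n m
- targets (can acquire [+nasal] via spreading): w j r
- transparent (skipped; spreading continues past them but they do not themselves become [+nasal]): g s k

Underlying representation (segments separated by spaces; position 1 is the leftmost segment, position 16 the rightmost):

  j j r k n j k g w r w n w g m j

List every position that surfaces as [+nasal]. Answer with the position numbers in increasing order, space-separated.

1 2 3 5 6 9 10 11 12 13 15

From /n/ at 5 leftward: 4 /k/ transparent; 3 /r/ → [+nasal]; 2 /j/ → [+nasal]; 1 /j/ → [+nasal]; word edge.
From /n/ at 12 leftward: 11 /w/ → [+nasal]; 10 /r/ → [+nasal]; 9 /w/ → [+nasal]; 8 /g/ transparent; 7 /k/ transparent; 6 /j/ → [+nasal]; 5 /n/ is itself a trigger — this domain ends here.
From /m/ at 15 leftward: 14 /g/ transparent; 13 /w/ → [+nasal]; 12 /n/ is itself a trigger — this domain ends here.
Target with no active source: position 16 stays [-nasal].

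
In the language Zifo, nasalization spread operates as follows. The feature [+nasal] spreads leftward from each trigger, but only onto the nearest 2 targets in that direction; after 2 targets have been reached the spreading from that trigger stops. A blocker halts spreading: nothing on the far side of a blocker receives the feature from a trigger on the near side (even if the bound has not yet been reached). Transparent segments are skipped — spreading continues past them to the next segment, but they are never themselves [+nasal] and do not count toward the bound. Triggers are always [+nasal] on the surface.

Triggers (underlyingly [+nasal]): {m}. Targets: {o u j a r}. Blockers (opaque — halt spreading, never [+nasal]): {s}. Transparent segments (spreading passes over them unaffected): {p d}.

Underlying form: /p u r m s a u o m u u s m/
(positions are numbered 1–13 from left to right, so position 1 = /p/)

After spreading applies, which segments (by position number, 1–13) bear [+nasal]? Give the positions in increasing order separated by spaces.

From /m/ at 4 leftward: 3 /r/ → [+nasal]; 2 /u/ → [+nasal]; bound reached.
From /m/ at 9 leftward: 8 /o/ → [+nasal]; 7 /u/ → [+nasal]; bound reached.
From /m/ at 13 leftward: 12 /s/ blocks.
Targets with no active source: positions 6 10 11 stay [-nasal].

2 3 4 7 8 9 13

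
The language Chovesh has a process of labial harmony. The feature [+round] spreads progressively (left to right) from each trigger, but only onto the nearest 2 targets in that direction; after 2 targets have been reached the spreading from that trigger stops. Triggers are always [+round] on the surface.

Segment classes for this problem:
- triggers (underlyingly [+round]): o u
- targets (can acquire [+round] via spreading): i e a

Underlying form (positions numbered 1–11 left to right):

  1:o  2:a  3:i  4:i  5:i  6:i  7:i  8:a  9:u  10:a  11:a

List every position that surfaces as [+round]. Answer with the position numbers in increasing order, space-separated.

1 2 3 9 10 11

From /o/ at 1 rightward: 2 /a/ → [+round]; 3 /i/ → [+round]; bound reached.
From /u/ at 9 rightward: 10 /a/ → [+round]; 11 /a/ → [+round]; bound reached.
Targets with no active source: positions 4 5 6 7 8 stay [-round].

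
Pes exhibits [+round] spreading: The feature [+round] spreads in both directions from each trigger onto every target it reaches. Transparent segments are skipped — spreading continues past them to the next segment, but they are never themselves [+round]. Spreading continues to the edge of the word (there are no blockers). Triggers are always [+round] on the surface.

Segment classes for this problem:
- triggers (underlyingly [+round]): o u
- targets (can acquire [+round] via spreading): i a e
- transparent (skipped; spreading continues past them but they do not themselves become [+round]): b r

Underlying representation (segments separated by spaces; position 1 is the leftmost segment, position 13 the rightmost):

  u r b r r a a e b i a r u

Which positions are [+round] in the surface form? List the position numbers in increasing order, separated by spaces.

1 6 7 8 10 11 13

From /u/ at 1 rightward: 2 /r/ transparent; 3 /b/ transparent; 4 /r/ transparent; 5 /r/ transparent; 6 /a/ → [+round]; 7 /a/ → [+round]; 8 /e/ → [+round]; 9 /b/ transparent; 10 /i/ → [+round]; 11 /a/ → [+round]; 12 /r/ transparent; 13 /u/ is itself a trigger — this domain ends here.
From /u/ at 1 leftward: word edge.
From /u/ at 13 rightward: word edge.
From /u/ at 13 leftward: 12 /r/ transparent; 11 /a/ → [+round]; 10 /i/ → [+round]; 9 /b/ transparent; 8 /e/ → [+round]; 7 /a/ → [+round]; 6 /a/ → [+round]; 5 /r/ transparent; 4 /r/ transparent; 3 /b/ transparent; 2 /r/ transparent; 1 /u/ is itself a trigger — this domain ends here.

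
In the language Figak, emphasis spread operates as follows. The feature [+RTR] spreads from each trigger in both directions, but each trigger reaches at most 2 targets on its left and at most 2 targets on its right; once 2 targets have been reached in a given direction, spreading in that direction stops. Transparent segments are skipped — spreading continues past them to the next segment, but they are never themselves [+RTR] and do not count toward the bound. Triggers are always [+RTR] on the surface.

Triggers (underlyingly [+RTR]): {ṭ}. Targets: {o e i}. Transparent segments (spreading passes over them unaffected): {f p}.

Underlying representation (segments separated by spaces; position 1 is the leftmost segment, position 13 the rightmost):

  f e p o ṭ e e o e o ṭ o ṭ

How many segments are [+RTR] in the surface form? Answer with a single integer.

From /ṭ/ at 5 rightward: 6 /e/ → [+RTR]; 7 /e/ → [+RTR]; bound reached.
From /ṭ/ at 5 leftward: 4 /o/ → [+RTR]; 3 /p/ transparent; 2 /e/ → [+RTR]; bound reached.
From /ṭ/ at 11 rightward: 12 /o/ → [+RTR]; 13 /ṭ/ is itself a trigger — this domain ends here.
From /ṭ/ at 11 leftward: 10 /o/ → [+RTR]; 9 /e/ → [+RTR]; bound reached.
From /ṭ/ at 13 rightward: word edge.
From /ṭ/ at 13 leftward: 12 /o/ → [+RTR]; 11 /ṭ/ is itself a trigger — this domain ends here.
Target with no active source: position 8 stays [-emphatic].
[+RTR] positions on the surface: 2 4 5 6 7 9 10 11 12 13.

10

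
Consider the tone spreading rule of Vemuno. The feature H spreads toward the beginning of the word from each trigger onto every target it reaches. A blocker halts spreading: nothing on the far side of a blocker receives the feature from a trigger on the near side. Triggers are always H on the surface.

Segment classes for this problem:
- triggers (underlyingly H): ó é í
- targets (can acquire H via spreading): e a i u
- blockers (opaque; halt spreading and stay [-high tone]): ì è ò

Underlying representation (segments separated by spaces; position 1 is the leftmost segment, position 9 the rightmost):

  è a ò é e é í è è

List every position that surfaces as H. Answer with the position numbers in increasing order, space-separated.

From /é/ at 4 leftward: 3 /ò/ blocks.
From /é/ at 6 leftward: 5 /e/ → H; 4 /é/ is itself a trigger — this domain ends here.
From /í/ at 7 leftward: 6 /é/ is itself a trigger — this domain ends here.
Target with no active source: position 2 stays [-high tone].

4 5 6 7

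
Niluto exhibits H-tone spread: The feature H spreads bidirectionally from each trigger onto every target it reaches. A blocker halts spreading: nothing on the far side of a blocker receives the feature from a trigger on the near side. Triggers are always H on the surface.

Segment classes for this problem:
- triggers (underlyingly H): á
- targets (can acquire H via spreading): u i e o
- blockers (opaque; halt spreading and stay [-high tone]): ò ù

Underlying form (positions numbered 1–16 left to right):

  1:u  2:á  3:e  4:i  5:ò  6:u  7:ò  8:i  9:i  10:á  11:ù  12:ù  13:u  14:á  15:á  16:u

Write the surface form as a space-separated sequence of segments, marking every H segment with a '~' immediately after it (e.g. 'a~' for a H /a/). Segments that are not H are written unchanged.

From /á/ at 2 rightward: 3 /e/ → H; 4 /i/ → H; 5 /ò/ blocks.
From /á/ at 2 leftward: 1 /u/ → H; word edge.
From /á/ at 10 rightward: 11 /ù/ blocks.
From /á/ at 10 leftward: 9 /i/ → H; 8 /i/ → H; 7 /ò/ blocks.
From /á/ at 14 rightward: 15 /á/ is itself a trigger — this domain ends here.
From /á/ at 14 leftward: 13 /u/ → H; 12 /ù/ blocks.
From /á/ at 15 rightward: 16 /u/ → H; word edge.
From /á/ at 15 leftward: 14 /á/ is itself a trigger — this domain ends here.
Target with no active source: position 6 stays [-high tone].
H positions on the surface: 1 2 3 4 8 9 10 13 14 15 16.

u~ á~ e~ i~ ò u ò i~ i~ á~ ù ù u~ á~ á~ u~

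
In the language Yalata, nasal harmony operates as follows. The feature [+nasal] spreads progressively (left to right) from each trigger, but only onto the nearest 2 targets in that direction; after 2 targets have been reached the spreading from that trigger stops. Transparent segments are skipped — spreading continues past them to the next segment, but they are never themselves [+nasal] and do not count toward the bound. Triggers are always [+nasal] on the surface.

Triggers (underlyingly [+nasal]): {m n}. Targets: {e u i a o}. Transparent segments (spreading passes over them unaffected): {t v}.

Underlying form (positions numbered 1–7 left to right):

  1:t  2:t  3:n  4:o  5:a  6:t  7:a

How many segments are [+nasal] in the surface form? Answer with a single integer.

From /n/ at 3 rightward: 4 /o/ → [+nasal]; 5 /a/ → [+nasal]; bound reached.
Target with no active source: position 7 stays [-nasal].
[+nasal] positions on the surface: 3 4 5.

3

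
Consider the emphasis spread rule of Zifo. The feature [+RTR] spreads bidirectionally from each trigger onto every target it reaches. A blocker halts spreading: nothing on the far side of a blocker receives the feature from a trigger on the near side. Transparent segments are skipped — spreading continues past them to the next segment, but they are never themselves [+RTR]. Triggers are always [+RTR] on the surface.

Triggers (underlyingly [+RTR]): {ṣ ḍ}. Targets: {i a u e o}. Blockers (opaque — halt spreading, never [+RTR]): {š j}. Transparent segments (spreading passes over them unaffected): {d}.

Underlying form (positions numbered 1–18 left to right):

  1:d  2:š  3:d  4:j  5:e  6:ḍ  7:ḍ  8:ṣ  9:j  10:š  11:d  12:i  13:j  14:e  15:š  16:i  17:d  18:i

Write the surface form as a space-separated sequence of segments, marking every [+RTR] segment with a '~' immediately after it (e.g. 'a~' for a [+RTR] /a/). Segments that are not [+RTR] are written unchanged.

d š d j e~ ḍ~ ḍ~ ṣ~ j š d i j e š i d i

From /ḍ/ at 6 rightward: 7 /ḍ/ is itself a trigger — this domain ends here.
From /ḍ/ at 6 leftward: 5 /e/ → [+RTR]; 4 /j/ blocks.
From /ḍ/ at 7 rightward: 8 /ṣ/ is itself a trigger — this domain ends here.
From /ḍ/ at 7 leftward: 6 /ḍ/ is itself a trigger — this domain ends here.
From /ṣ/ at 8 rightward: 9 /j/ blocks.
From /ṣ/ at 8 leftward: 7 /ḍ/ is itself a trigger — this domain ends here.
Targets with no active source: positions 12 14 16 18 stay [-emphatic].
[+RTR] positions on the surface: 5 6 7 8.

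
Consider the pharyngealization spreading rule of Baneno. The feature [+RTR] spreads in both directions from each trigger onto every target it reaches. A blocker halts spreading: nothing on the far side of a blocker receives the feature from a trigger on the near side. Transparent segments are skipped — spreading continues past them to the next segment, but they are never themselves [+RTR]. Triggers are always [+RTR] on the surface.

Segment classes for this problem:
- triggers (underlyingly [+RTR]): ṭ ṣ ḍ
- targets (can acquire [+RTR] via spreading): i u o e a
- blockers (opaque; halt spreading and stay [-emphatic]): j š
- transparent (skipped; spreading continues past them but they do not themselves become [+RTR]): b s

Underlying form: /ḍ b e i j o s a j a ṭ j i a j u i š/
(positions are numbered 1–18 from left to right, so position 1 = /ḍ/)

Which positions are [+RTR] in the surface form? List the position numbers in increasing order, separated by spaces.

From /ḍ/ at 1 rightward: 2 /b/ transparent; 3 /e/ → [+RTR]; 4 /i/ → [+RTR]; 5 /j/ blocks.
From /ḍ/ at 1 leftward: word edge.
From /ṭ/ at 11 rightward: 12 /j/ blocks.
From /ṭ/ at 11 leftward: 10 /a/ → [+RTR]; 9 /j/ blocks.
Targets with no active source: positions 6 8 13 14 16 17 stay [-emphatic].

1 3 4 10 11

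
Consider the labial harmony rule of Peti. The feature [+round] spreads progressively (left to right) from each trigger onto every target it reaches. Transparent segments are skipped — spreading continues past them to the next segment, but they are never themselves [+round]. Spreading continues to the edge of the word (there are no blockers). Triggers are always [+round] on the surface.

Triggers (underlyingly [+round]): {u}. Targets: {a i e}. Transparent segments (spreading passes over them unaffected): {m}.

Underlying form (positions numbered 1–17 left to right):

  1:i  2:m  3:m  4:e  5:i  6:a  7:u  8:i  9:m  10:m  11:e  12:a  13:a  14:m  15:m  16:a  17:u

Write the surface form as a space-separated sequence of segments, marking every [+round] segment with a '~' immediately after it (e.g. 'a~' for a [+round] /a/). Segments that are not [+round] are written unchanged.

From /u/ at 7 rightward: 8 /i/ → [+round]; 9 /m/ transparent; 10 /m/ transparent; 11 /e/ → [+round]; 12 /a/ → [+round]; 13 /a/ → [+round]; 14 /m/ transparent; 15 /m/ transparent; 16 /a/ → [+round]; 17 /u/ is itself a trigger — this domain ends here.
From /u/ at 17 rightward: word edge.
Targets with no active source: positions 1 4 5 6 stay [-round].
[+round] positions on the surface: 7 8 11 12 13 16 17.

i m m e i a u~ i~ m m e~ a~ a~ m m a~ u~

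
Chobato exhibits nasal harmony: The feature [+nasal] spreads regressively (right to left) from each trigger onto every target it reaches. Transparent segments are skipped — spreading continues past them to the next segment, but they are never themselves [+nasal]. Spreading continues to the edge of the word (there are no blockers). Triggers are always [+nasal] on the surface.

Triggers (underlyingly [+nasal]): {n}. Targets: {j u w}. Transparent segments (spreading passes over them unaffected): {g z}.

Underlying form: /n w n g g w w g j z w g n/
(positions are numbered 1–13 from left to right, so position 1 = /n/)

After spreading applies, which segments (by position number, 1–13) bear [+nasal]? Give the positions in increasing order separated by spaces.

From /n/ at 1 leftward: word edge.
From /n/ at 3 leftward: 2 /w/ → [+nasal]; 1 /n/ is itself a trigger — this domain ends here.
From /n/ at 13 leftward: 12 /g/ transparent; 11 /w/ → [+nasal]; 10 /z/ transparent; 9 /j/ → [+nasal]; 8 /g/ transparent; 7 /w/ → [+nasal]; 6 /w/ → [+nasal]; 5 /g/ transparent; 4 /g/ transparent; 3 /n/ is itself a trigger — this domain ends here.

1 2 3 6 7 9 11 13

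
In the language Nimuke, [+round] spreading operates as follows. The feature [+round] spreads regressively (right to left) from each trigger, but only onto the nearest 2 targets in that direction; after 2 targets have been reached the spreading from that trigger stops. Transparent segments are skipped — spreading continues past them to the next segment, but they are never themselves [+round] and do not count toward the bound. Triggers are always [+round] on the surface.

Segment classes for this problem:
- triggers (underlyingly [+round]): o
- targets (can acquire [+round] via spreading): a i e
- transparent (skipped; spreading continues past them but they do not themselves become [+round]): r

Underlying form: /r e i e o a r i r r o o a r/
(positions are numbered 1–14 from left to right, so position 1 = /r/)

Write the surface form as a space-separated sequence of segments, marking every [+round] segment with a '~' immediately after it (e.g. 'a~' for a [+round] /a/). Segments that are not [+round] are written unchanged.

r e i~ e~ o~ a~ r i~ r r o~ o~ a r

From /o/ at 5 leftward: 4 /e/ → [+round]; 3 /i/ → [+round]; bound reached.
From /o/ at 11 leftward: 10 /r/ transparent; 9 /r/ transparent; 8 /i/ → [+round]; 7 /r/ transparent; 6 /a/ → [+round]; bound reached.
From /o/ at 12 leftward: 11 /o/ is itself a trigger — this domain ends here.
Targets with no active source: positions 2 13 stay [-round].
[+round] positions on the surface: 3 4 5 6 8 11 12.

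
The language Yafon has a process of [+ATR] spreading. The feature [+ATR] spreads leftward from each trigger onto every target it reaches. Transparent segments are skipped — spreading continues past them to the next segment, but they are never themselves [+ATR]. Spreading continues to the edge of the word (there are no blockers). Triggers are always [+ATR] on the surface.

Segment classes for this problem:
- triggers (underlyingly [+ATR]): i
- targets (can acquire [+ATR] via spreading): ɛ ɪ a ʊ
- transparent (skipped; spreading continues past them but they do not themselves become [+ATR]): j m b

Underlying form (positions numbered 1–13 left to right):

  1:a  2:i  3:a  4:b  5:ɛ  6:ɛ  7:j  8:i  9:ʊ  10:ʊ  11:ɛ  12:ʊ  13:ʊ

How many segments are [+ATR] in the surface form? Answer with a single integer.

From /i/ at 2 leftward: 1 /a/ → [+ATR]; word edge.
From /i/ at 8 leftward: 7 /j/ transparent; 6 /ɛ/ → [+ATR]; 5 /ɛ/ → [+ATR]; 4 /b/ transparent; 3 /a/ → [+ATR]; 2 /i/ is itself a trigger — this domain ends here.
Targets with no active source: positions 9 10 11 12 13 stay [-ATR].
[+ATR] positions on the surface: 1 2 3 5 6 8.

6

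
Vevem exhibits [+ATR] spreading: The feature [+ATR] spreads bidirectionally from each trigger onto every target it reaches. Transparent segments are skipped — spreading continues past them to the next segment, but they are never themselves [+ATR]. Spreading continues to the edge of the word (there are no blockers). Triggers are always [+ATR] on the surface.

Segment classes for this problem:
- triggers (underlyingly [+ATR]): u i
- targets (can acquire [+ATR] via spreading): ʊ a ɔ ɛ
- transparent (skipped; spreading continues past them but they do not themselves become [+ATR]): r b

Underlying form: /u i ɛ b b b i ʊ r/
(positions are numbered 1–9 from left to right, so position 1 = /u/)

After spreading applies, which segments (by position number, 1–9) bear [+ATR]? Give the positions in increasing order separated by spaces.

From /u/ at 1 rightward: 2 /i/ is itself a trigger — this domain ends here.
From /u/ at 1 leftward: word edge.
From /i/ at 2 rightward: 3 /ɛ/ → [+ATR]; 4 /b/ transparent; 5 /b/ transparent; 6 /b/ transparent; 7 /i/ is itself a trigger — this domain ends here.
From /i/ at 2 leftward: 1 /u/ is itself a trigger — this domain ends here.
From /i/ at 7 rightward: 8 /ʊ/ → [+ATR]; 9 /r/ transparent; word edge.
From /i/ at 7 leftward: 6 /b/ transparent; 5 /b/ transparent; 4 /b/ transparent; 3 /ɛ/ → [+ATR]; 2 /i/ is itself a trigger — this domain ends here.

1 2 3 7 8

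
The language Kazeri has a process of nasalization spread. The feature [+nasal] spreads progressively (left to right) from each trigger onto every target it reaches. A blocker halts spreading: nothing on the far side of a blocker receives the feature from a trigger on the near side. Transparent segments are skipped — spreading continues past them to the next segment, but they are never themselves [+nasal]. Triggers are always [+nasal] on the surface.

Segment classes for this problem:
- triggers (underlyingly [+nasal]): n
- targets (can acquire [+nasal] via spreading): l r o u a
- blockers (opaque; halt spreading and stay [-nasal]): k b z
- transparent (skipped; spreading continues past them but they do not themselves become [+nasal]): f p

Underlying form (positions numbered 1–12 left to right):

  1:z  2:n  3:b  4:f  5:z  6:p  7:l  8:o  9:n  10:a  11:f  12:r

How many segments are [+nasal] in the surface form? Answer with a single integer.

4

From /n/ at 2 rightward: 3 /b/ blocks.
From /n/ at 9 rightward: 10 /a/ → [+nasal]; 11 /f/ transparent; 12 /r/ → [+nasal]; word edge.
Targets with no active source: positions 7 8 stay [-nasal].
[+nasal] positions on the surface: 2 9 10 12.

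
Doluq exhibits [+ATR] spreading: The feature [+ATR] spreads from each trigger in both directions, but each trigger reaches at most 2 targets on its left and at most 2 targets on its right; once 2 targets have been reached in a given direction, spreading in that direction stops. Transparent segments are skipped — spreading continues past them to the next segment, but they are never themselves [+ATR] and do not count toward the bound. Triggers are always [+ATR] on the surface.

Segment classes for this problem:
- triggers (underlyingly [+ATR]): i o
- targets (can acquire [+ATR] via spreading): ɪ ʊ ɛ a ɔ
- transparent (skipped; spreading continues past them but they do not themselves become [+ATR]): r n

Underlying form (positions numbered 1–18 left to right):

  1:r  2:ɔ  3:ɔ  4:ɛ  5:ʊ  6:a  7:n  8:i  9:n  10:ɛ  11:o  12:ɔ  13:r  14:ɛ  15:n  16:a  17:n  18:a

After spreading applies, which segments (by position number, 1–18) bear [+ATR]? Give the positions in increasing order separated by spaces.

From /i/ at 8 rightward: 9 /n/ transparent; 10 /ɛ/ → [+ATR]; 11 /o/ is itself a trigger — this domain ends here.
From /i/ at 8 leftward: 7 /n/ transparent; 6 /a/ → [+ATR]; 5 /ʊ/ → [+ATR]; bound reached.
From /o/ at 11 rightward: 12 /ɔ/ → [+ATR]; 13 /r/ transparent; 14 /ɛ/ → [+ATR]; bound reached.
From /o/ at 11 leftward: 10 /ɛ/ → [+ATR]; 9 /n/ transparent; 8 /i/ is itself a trigger — this domain ends here.
Targets with no active source: positions 2 3 4 16 18 stay [-ATR].

5 6 8 10 11 12 14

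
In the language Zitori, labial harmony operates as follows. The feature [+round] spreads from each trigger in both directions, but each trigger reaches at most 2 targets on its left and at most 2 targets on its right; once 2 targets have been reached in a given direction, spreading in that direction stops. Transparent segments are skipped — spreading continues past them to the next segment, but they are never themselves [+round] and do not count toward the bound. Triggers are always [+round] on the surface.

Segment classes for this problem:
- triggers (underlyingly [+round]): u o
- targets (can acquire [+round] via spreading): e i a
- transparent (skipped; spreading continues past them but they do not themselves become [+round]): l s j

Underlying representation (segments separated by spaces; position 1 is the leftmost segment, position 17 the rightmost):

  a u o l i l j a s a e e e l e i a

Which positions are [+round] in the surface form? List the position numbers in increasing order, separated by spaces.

From /u/ at 2 rightward: 3 /o/ is itself a trigger — this domain ends here.
From /u/ at 2 leftward: 1 /a/ → [+round]; word edge.
From /o/ at 3 rightward: 4 /l/ transparent; 5 /i/ → [+round]; 6 /l/ transparent; 7 /j/ transparent; 8 /a/ → [+round]; bound reached.
From /o/ at 3 leftward: 2 /u/ is itself a trigger — this domain ends here.
Targets with no active source: positions 10 11 12 13 15 16 17 stay [-round].

1 2 3 5 8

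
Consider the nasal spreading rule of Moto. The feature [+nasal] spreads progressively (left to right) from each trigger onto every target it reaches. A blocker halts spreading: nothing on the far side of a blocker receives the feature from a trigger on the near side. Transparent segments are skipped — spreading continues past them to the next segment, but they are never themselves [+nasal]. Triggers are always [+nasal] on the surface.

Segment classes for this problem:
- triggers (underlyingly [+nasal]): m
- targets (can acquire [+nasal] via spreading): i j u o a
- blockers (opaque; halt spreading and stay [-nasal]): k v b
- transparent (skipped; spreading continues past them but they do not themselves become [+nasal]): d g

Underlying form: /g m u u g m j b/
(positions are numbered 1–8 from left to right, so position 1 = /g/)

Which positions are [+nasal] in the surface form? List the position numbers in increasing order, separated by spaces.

2 3 4 6 7

From /m/ at 2 rightward: 3 /u/ → [+nasal]; 4 /u/ → [+nasal]; 5 /g/ transparent; 6 /m/ is itself a trigger — this domain ends here.
From /m/ at 6 rightward: 7 /j/ → [+nasal]; 8 /b/ blocks.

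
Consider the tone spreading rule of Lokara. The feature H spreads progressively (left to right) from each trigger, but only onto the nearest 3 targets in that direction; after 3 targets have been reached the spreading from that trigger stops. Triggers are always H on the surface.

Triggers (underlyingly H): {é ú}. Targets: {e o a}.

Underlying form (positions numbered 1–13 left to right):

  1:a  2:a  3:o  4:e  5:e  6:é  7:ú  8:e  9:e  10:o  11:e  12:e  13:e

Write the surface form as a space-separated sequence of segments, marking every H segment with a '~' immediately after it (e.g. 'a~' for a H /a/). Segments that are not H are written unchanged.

From /é/ at 6 rightward: 7 /ú/ is itself a trigger — this domain ends here.
From /ú/ at 7 rightward: 8 /e/ → H; 9 /e/ → H; 10 /o/ → H; bound reached.
Targets with no active source: positions 1 2 3 4 5 11 12 13 stay [-high tone].
H positions on the surface: 6 7 8 9 10.

a a o e e é~ ú~ e~ e~ o~ e e e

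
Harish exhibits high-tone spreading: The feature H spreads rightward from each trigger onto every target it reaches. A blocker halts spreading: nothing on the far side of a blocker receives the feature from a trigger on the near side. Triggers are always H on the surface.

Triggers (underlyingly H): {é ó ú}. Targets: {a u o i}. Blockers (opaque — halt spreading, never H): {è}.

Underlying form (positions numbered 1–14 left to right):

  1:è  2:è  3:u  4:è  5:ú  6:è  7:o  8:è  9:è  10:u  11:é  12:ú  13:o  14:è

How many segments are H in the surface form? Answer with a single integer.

4

From /ú/ at 5 rightward: 6 /è/ blocks.
From /é/ at 11 rightward: 12 /ú/ is itself a trigger — this domain ends here.
From /ú/ at 12 rightward: 13 /o/ → H; 14 /è/ blocks.
Targets with no active source: positions 3 7 10 stay [-high tone].
H positions on the surface: 5 11 12 13.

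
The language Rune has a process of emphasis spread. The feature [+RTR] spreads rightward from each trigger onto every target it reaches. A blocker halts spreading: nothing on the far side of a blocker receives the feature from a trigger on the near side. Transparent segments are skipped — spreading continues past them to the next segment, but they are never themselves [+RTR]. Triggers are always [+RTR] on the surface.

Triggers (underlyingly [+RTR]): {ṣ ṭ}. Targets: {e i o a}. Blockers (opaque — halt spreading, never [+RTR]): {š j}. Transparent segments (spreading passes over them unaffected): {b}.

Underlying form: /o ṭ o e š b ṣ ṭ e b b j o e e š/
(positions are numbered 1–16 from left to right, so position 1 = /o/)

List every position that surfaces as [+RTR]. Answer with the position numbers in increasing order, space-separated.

2 3 4 7 8 9

From /ṭ/ at 2 rightward: 3 /o/ → [+RTR]; 4 /e/ → [+RTR]; 5 /š/ blocks.
From /ṣ/ at 7 rightward: 8 /ṭ/ is itself a trigger — this domain ends here.
From /ṭ/ at 8 rightward: 9 /e/ → [+RTR]; 10 /b/ transparent; 11 /b/ transparent; 12 /j/ blocks.
Targets with no active source: positions 1 13 14 15 stay [-emphatic].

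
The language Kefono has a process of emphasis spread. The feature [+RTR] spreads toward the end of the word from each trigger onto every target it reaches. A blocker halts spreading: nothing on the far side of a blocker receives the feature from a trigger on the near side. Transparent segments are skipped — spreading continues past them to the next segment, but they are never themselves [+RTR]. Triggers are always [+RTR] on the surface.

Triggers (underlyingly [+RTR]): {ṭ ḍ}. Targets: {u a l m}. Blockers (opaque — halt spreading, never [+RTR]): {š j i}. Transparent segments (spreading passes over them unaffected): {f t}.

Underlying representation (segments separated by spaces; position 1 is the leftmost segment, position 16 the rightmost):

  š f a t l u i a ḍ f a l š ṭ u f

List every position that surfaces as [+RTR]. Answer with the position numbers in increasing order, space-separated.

From /ḍ/ at 9 rightward: 10 /f/ transparent; 11 /a/ → [+RTR]; 12 /l/ → [+RTR]; 13 /š/ blocks.
From /ṭ/ at 14 rightward: 15 /u/ → [+RTR]; 16 /f/ transparent; word edge.
Targets with no active source: positions 3 5 6 8 stay [-emphatic].

9 11 12 14 15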